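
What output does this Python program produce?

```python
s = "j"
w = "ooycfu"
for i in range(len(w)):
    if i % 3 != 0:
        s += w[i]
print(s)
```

joyfu

i=0: skip
i=1: add 'o' → 'jo'
i=2: add 'y' → 'joy'
i=3: skip
i=4: add 'f' → 'joyf'
i=5: add 'u' → 'joyfu'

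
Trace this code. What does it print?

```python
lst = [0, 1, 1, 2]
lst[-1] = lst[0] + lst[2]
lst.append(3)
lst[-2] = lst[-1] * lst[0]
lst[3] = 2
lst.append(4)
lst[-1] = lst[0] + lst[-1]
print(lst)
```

lst[-1] = lst[0]+lst[2] = 0+1 = 1 → [0, 1, 1, 1]
append 3 → [0, 1, 1, 1, 3]
lst[-2] = lst[-1]*lst[0] = 3*0 = 0 → [0, 1, 1, 0, 3]
lst[3] = 2 → [0, 1, 1, 2, 3]
append 4 → [0, 1, 1, 2, 3, 4]
lst[-1] = lst[0]+lst[-1] = 0+4 = 4 → [0, 1, 1, 2, 3, 4]

[0, 1, 1, 2, 3, 4]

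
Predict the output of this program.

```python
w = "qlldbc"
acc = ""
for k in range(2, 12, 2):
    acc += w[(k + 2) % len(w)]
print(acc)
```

k=2: add w[4]='b' → 'b'
k=4: add w[0]='q' → 'bq'
k=6: add w[2]='l' → 'bql'
k=8: add w[4]='b' → 'bqlb'
k=10: add w[0]='q' → 'bqlbq'

bqlbq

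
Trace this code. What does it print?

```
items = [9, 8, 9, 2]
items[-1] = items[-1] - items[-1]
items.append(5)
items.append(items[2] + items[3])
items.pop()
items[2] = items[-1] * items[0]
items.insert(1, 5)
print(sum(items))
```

items[-1] = items[-1]-items[-1] = 2-2 = 0 → [9, 8, 9, 0]
append 5 → [9, 8, 9, 0, 5]
append items[2]+items[3] = 9+0 = 9 → [9, 8, 9, 0, 5, 9]
pop() removes 9 → [9, 8, 9, 0, 5]
items[2] = items[-1]*items[0] = 5*9 = 45 → [9, 8, 45, 0, 5]
insert 5 at 1 → [9, 5, 8, 45, 0, 5]
sum = 72

72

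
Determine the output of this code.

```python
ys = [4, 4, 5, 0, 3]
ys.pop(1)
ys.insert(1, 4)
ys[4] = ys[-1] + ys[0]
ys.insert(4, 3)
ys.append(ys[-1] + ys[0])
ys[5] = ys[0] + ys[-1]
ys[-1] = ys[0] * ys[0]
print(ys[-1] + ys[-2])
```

31

pop(1) removes 4 → [4, 5, 0, 3]
insert 4 at 1 → [4, 4, 5, 0, 3]
ys[4] = ys[-1]+ys[0] = 3+4 = 7 → [4, 4, 5, 0, 7]
insert 3 at 4 → [4, 4, 5, 0, 3, 7]
append ys[-1]+ys[0] = 7+4 = 11 → [4, 4, 5, 0, 3, 7, 11]
ys[5] = ys[0]+ys[-1] = 4+11 = 15 → [4, 4, 5, 0, 3, 15, 11]
ys[-1] = ys[0]*ys[0] = 4*4 = 16 → [4, 4, 5, 0, 3, 15, 16]
ys[-1]+ys[-2] = 16+15 = 31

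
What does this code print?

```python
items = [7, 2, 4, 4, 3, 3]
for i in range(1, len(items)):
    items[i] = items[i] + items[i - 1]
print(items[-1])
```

23

i=1: items[1] = 2+7 = 9 → [7, 9, 4, 4, 3, 3]
i=2: items[2] = 4+9 = 13 → [7, 9, 13, 4, 3, 3]
i=3: items[3] = 4+13 = 17 → [7, 9, 13, 17, 3, 3]
i=4: items[4] = 3+17 = 20 → [7, 9, 13, 17, 20, 3]
i=5: items[5] = 3+20 = 23 → [7, 9, 13, 17, 20, 23]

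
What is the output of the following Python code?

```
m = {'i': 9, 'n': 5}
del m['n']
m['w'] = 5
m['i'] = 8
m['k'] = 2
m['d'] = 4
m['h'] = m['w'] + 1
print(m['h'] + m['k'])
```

8

del 'n' → {'i': 9}
m['w'] = 5 → {'i': 9, 'w': 5}
m['i'] = 8 → {'i': 8, 'w': 5}
m['k'] = 2 → {'i': 8, 'w': 5, 'k': 2}
m['d'] = 4 → {'i': 8, 'w': 5, 'k': 2, 'd': 4}
m['h'] = m['w']+1 = 6 → {'i': 8, 'w': 5, 'k': 2, 'd': 4, 'h': 6}
m['h']+m['k'] = 6+2 = 8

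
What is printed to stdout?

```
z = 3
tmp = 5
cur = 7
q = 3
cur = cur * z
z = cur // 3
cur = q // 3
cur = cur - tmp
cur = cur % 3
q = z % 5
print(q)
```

cur = 7*3 = 21
z = 21//3 = 7
cur = 3//3 = 1
cur = 1-5 = -4
cur = (-4)%3 = 2
q = 7%5 = 2

2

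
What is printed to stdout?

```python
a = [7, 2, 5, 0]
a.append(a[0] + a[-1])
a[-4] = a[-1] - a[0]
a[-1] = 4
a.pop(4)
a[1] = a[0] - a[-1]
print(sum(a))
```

append a[0]+a[-1] = 7+0 = 7 → [7, 2, 5, 0, 7]
a[-4] = a[-1]-a[0] = 7-7 = 0 → [7, 0, 5, 0, 7]
a[-1] = 4 → [7, 0, 5, 0, 4]
pop(4) removes 4 → [7, 0, 5, 0]
a[1] = a[0]-a[-1] = 7-0 = 7 → [7, 7, 5, 0]
sum = 19

19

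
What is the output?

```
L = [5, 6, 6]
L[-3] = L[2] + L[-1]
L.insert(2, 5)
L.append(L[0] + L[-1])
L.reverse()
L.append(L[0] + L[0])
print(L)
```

[18, 6, 5, 6, 12, 36]

L[-3] = L[2]+L[-1] = 6+6 = 12 → [12, 6, 6]
insert 5 at 2 → [12, 6, 5, 6]
append L[0]+L[-1] = 12+6 = 18 → [12, 6, 5, 6, 18]
reverse → [18, 6, 5, 6, 12]
append L[0]+L[0] = 18+18 = 36 → [18, 6, 5, 6, 12, 36]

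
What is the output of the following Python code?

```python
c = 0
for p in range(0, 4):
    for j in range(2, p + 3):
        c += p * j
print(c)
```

p=0,j=2: c = 0+0 = 0
p=1,j=2: c = 0+2 = 2
p=1,j=3: c = 2+3 = 5
p=2,j=2: c = 5+4 = 9
p=2,j=3: c = 9+6 = 15
p=2,j=4: c = 15+8 = 23
p=3,j=2: c = 23+6 = 29
p=3,j=3: c = 29+9 = 38
p=3,j=4: c = 38+12 = 50
p=3,j=5: c = 50+15 = 65

65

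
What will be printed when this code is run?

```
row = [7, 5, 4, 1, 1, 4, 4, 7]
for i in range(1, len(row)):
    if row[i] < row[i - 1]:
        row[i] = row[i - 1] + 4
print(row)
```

[7, 11, 15, 19, 23, 27, 31, 35]

i=1: 5<7, row[1] = 7+4 = 11 → [7, 11, 4, 1, 1, 4, 4, 7]
i=2: 4<11, row[2] = 11+4 = 15 → [7, 11, 15, 1, 1, 4, 4, 7]
i=3: 1<15, row[3] = 15+4 = 19 → [7, 11, 15, 19, 1, 4, 4, 7]
i=4: 1<19, row[4] = 19+4 = 23 → [7, 11, 15, 19, 23, 4, 4, 7]
i=5: 4<23, row[5] = 23+4 = 27 → [7, 11, 15, 19, 23, 27, 4, 7]
i=6: 4<27, row[6] = 27+4 = 31 → [7, 11, 15, 19, 23, 27, 31, 7]
i=7: 7<31, row[7] = 31+4 = 35 → [7, 11, 15, 19, 23, 27, 31, 35]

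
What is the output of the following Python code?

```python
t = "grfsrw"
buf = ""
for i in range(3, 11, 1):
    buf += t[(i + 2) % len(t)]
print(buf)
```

i=3: add t[5]='w' → 'w'
i=4: add t[0]='g' → 'wg'
i=5: add t[1]='r' → 'wgr'
i=6: add t[2]='f' → 'wgrf'
i=7: add t[3]='s' → 'wgrfs'
i=8: add t[4]='r' → 'wgrfsr'
i=9: add t[5]='w' → 'wgrfsrw'
i=10: add t[0]='g' → 'wgrfsrwg'

wgrfsrwg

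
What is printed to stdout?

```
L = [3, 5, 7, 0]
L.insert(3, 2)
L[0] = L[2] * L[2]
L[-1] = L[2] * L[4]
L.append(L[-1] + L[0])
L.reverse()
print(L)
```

[49, 0, 2, 7, 5, 49]

insert 2 at 3 → [3, 5, 7, 2, 0]
L[0] = L[2]*L[2] = 7*7 = 49 → [49, 5, 7, 2, 0]
L[-1] = L[2]*L[4] = 7*0 = 0 → [49, 5, 7, 2, 0]
append L[-1]+L[0] = 0+49 = 49 → [49, 5, 7, 2, 0, 49]
reverse → [49, 0, 2, 7, 5, 49]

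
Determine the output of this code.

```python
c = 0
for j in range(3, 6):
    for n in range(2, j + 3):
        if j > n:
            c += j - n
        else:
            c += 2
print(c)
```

j=3,n=2: 3>2, c = 0+1 = 1
j=3,n=3: not 3>3, c = 1+2 = 3
j=3,n=4: not 3>4, c = 3+2 = 5
j=3,n=5: not 3>5, c = 5+2 = 7
j=4,n=2: 4>2, c = 7+2 = 9
j=4,n=3: 4>3, c = 9+1 = 10
j=4,n=4: not 4>4, c = 10+2 = 12
j=4,n=5: not 4>5, c = 12+2 = 14
j=4,n=6: not 4>6, c = 14+2 = 16
j=5,n=2: 5>2, c = 16+3 = 19
j=5,n=3: 5>3, c = 19+2 = 21
j=5,n=4: 5>4, c = 21+1 = 22
j=5,n=5: not 5>5, c = 22+2 = 24
j=5,n=6: not 5>6, c = 24+2 = 26
j=5,n=7: not 5>7, c = 26+2 = 28

28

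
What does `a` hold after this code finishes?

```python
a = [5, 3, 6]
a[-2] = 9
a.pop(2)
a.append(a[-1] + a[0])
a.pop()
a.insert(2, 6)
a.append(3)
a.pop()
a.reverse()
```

a[-2] = 9 → [5, 9, 6]
pop(2) removes 6 → [5, 9]
append a[-1]+a[0] = 9+5 = 14 → [5, 9, 14]
pop() removes 14 → [5, 9]
insert 6 at 2 → [5, 9, 6]
append 3 → [5, 9, 6, 3]
pop() removes 3 → [5, 9, 6]
reverse → [6, 9, 5]

[6, 9, 5]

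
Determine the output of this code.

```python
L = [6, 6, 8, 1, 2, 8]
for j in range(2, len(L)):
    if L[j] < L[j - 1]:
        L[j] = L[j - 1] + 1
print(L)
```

[6, 6, 8, 9, 10, 11]

j=2: 8>=6, unchanged → [6, 6, 8, 1, 2, 8]
j=3: 1<8, L[3] = 8+1 = 9 → [6, 6, 8, 9, 2, 8]
j=4: 2<9, L[4] = 9+1 = 10 → [6, 6, 8, 9, 10, 8]
j=5: 8<10, L[5] = 10+1 = 11 → [6, 6, 8, 9, 10, 11]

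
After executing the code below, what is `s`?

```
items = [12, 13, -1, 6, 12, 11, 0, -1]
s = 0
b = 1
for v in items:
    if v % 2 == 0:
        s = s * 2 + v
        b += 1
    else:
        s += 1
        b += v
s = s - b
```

v=12: even, s = 0*2+12 = 12; b=2
v=13: not even, s = 12+1 = 13; b=15
v=-1: not even, s = 13+1 = 14; b=14
v=6: even, s = 14*2+6 = 34; b=15
v=12: even, s = 34*2+12 = 80; b=16
v=11: not even, s = 80+1 = 81; b=27
v=0: even, s = 81*2+0 = 162; b=28
v=-1: not even, s = 162+1 = 163; b=27
s-b = 163-27 = 136

136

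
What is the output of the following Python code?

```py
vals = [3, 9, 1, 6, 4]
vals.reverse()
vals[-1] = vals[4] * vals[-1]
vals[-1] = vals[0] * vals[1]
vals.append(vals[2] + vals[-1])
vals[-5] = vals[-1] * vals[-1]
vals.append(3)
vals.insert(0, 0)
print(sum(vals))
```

691

reverse → [4, 6, 1, 9, 3]
vals[-1] = vals[4]*vals[-1] = 3*3 = 9 → [4, 6, 1, 9, 9]
vals[-1] = vals[0]*vals[1] = 4*6 = 24 → [4, 6, 1, 9, 24]
append vals[2]+vals[-1] = 1+24 = 25 → [4, 6, 1, 9, 24, 25]
vals[-5] = vals[-1]*vals[-1] = 25*25 = 625 → [4, 625, 1, 9, 24, 25]
append 3 → [4, 625, 1, 9, 24, 25, 3]
insert 0 at 0 → [0, 4, 625, 1, 9, 24, 25, 3]
sum = 691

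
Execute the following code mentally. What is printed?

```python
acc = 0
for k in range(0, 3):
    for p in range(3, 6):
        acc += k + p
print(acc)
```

k=0,p=3: acc = 0+3 = 3
k=0,p=4: acc = 3+4 = 7
k=0,p=5: acc = 7+5 = 12
k=1,p=3: acc = 12+4 = 16
k=1,p=4: acc = 16+5 = 21
k=1,p=5: acc = 21+6 = 27
k=2,p=3: acc = 27+5 = 32
k=2,p=4: acc = 32+6 = 38
k=2,p=5: acc = 38+7 = 45

45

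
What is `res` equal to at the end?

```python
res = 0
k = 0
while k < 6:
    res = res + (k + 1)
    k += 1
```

21

k=0: res = 0+1 = 1
k=1: res = 1+2 = 3
k=2: res = 3+3 = 6
k=3: res = 6+4 = 10
k=4: res = 10+5 = 15
k=5: res = 15+6 = 21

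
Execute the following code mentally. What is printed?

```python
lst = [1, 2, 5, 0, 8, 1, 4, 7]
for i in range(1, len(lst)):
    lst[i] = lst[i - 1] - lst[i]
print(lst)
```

[1, -1, -6, -6, -14, -15, -19, -26]

i=1: lst[1] = 1-2 = -1 → [1, -1, 5, 0, 8, 1, 4, 7]
i=2: lst[2] = (-1)-5 = -6 → [1, -1, -6, 0, 8, 1, 4, 7]
i=3: lst[3] = (-6)-0 = -6 → [1, -1, -6, -6, 8, 1, 4, 7]
i=4: lst[4] = (-6)-8 = -14 → [1, -1, -6, -6, -14, 1, 4, 7]
i=5: lst[5] = (-14)-1 = -15 → [1, -1, -6, -6, -14, -15, 4, 7]
i=6: lst[6] = (-15)-4 = -19 → [1, -1, -6, -6, -14, -15, -19, 7]
i=7: lst[7] = (-19)-7 = -26 → [1, -1, -6, -6, -14, -15, -19, -26]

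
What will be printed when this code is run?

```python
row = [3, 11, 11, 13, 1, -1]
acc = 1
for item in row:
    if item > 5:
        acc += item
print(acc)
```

item=3: not >5
item=11: >5, acc = 1+11 = 12
item=11: >5, acc = 12+11 = 23
item=13: >5, acc = 23+13 = 36
item=1: not >5
item=-1: not >5

36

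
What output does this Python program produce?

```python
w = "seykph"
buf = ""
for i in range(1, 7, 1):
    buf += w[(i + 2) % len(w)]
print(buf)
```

i=1: add w[3]='k' → 'k'
i=2: add w[4]='p' → 'kp'
i=3: add w[5]='h' → 'kph'
i=4: add w[0]='s' → 'kphs'
i=5: add w[1]='e' → 'kphse'
i=6: add w[2]='y' → 'kphsey'

kphsey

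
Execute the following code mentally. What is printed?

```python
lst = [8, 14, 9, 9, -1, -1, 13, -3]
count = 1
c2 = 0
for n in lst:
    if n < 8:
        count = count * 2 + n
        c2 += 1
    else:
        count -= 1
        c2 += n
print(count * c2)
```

n=8: not <8, count = 1-1 = 0; c2=8
n=14: not <8, count = 0-1 = -1; c2=22
n=9: not <8, count = (-1)-1 = -2; c2=31
n=9: not <8, count = (-2)-1 = -3; c2=40
n=-1: <8, count = (-3)*2+(-1) = -7; c2=41
n=-1: <8, count = (-7)*2+(-1) = -15; c2=42
n=13: not <8, count = (-15)-1 = -16; c2=55
n=-3: <8, count = (-16)*2+(-3) = -35; c2=56
count*c2 = (-35)*56 = -1960

-1960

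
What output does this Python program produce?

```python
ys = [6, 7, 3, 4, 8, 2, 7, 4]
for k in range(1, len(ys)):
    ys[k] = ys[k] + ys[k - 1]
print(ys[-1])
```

41

k=1: ys[1] = 7+6 = 13 → [6, 13, 3, 4, 8, 2, 7, 4]
k=2: ys[2] = 3+13 = 16 → [6, 13, 16, 4, 8, 2, 7, 4]
k=3: ys[3] = 4+16 = 20 → [6, 13, 16, 20, 8, 2, 7, 4]
k=4: ys[4] = 8+20 = 28 → [6, 13, 16, 20, 28, 2, 7, 4]
k=5: ys[5] = 2+28 = 30 → [6, 13, 16, 20, 28, 30, 7, 4]
k=6: ys[6] = 7+30 = 37 → [6, 13, 16, 20, 28, 30, 37, 4]
k=7: ys[7] = 4+37 = 41 → [6, 13, 16, 20, 28, 30, 37, 41]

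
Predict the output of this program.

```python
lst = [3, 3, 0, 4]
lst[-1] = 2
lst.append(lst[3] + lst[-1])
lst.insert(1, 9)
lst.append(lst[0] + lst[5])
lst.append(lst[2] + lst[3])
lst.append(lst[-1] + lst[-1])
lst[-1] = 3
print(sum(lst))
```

lst[-1] = 2 → [3, 3, 0, 2]
append lst[3]+lst[-1] = 2+2 = 4 → [3, 3, 0, 2, 4]
insert 9 at 1 → [3, 9, 3, 0, 2, 4]
append lst[0]+lst[5] = 3+4 = 7 → [3, 9, 3, 0, 2, 4, 7]
append lst[2]+lst[3] = 3+0 = 3 → [3, 9, 3, 0, 2, 4, 7, 3]
append lst[-1]+lst[-1] = 3+3 = 6 → [3, 9, 3, 0, 2, 4, 7, 3, 6]
lst[-1] = 3 → [3, 9, 3, 0, 2, 4, 7, 3, 3]
sum = 34

34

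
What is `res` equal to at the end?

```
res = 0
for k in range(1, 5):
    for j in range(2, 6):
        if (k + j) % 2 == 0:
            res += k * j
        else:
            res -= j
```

k=1,j=2: odd sum, res = 0-2 = -2
k=1,j=3: even sum, res = (-2)+3 = 1
k=1,j=4: odd sum, res = 1-4 = -3
k=1,j=5: even sum, res = (-3)+5 = 2
k=2,j=2: even sum, res = 2+4 = 6
k=2,j=3: odd sum, res = 6-3 = 3
k=2,j=4: even sum, res = 3+8 = 11
k=2,j=5: odd sum, res = 11-5 = 6
k=3,j=2: odd sum, res = 6-2 = 4
k=3,j=3: even sum, res = 4+9 = 13
k=3,j=4: odd sum, res = 13-4 = 9
k=3,j=5: even sum, res = 9+15 = 24
k=4,j=2: even sum, res = 24+8 = 32
k=4,j=3: odd sum, res = 32-3 = 29
k=4,j=4: even sum, res = 29+16 = 45
k=4,j=5: odd sum, res = 45-5 = 40

40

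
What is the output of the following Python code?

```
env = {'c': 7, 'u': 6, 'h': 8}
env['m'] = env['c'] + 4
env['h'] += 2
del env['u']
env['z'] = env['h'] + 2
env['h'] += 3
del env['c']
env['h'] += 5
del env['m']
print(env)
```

{'h': 18, 'z': 12}

env['m'] = env['c']+4 = 11 → {'c': 7, 'u': 6, 'h': 8, 'm': 11}
env['h'] = 8+2 = 10 → {'c': 7, 'u': 6, 'h': 10, 'm': 11}
del 'u' → {'c': 7, 'h': 10, 'm': 11}
env['z'] = env['h']+2 = 12 → {'c': 7, 'h': 10, 'm': 11, 'z': 12}
env['h'] = 10+3 = 13 → {'c': 7, 'h': 13, 'm': 11, 'z': 12}
del 'c' → {'h': 13, 'm': 11, 'z': 12}
env['h'] = 13+5 = 18 → {'h': 18, 'm': 11, 'z': 12}
del 'm' → {'h': 18, 'z': 12}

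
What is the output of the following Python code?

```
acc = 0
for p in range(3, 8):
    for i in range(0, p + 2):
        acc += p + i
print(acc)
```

p=3,i=0: acc = 0+3 = 3
p=3,i=1: acc = 3+4 = 7
p=3,i=2: acc = 7+5 = 12
p=3,i=3: acc = 12+6 = 18
p=3,i=4: acc = 18+7 = 25
p=4,i=0: acc = 25+4 = 29
p=4,i=1: acc = 29+5 = 34
p=4,i=2: acc = 34+6 = 40
p=4,i=3: acc = 40+7 = 47
p=4,i=4: acc = 47+8 = 55
p=4,i=5: acc = 55+9 = 64
p=5,i=0: acc = 64+5 = 69
p=5,i=1: acc = 69+6 = 75
p=5,i=2: acc = 75+7 = 82
p=5,i=3: acc = 82+8 = 90
p=5,i=4: acc = 90+9 = 99
p=5,i=5: acc = 99+10 = 109
p=5,i=6: acc = 109+11 = 120
p=6,i=0: acc = 120+6 = 126
p=6,i=1: acc = 126+7 = 133
p=6,i=2: acc = 133+8 = 141
p=6,i=3: acc = 141+9 = 150
p=6,i=4: acc = 150+10 = 160
p=6,i=5: acc = 160+11 = 171
p=6,i=6: acc = 171+12 = 183
p=6,i=7: acc = 183+13 = 196
p=7,i=0: acc = 196+7 = 203
p=7,i=1: acc = 203+8 = 211
p=7,i=2: acc = 211+9 = 220
p=7,i=3: acc = 220+10 = 230
p=7,i=4: acc = 230+11 = 241
p=7,i=5: acc = 241+12 = 253
p=7,i=6: acc = 253+13 = 266
p=7,i=7: acc = 266+14 = 280
p=7,i=8: acc = 280+15 = 295

295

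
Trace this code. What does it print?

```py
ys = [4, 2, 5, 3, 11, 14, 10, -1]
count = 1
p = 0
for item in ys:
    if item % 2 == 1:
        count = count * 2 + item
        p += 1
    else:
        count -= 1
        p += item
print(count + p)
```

87

item=4: not odd, count = 1-1 = 0; p=4
item=2: not odd, count = 0-1 = -1; p=6
item=5: odd, count = (-1)*2+5 = 3; p=7
item=3: odd, count = 3*2+3 = 9; p=8
item=11: odd, count = 9*2+11 = 29; p=9
item=14: not odd, count = 29-1 = 28; p=23
item=10: not odd, count = 28-1 = 27; p=33
item=-1: odd, count = 27*2+(-1) = 53; p=34
count+p = 53+34 = 87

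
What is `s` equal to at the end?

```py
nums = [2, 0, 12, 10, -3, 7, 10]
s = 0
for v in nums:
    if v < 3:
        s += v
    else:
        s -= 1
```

v=2: <3, s = 0+2 = 2
v=0: <3, s = 2+0 = 2
v=12: not <3, s = 2-1 = 1
v=10: not <3, s = 1-1 = 0
v=-3: <3, s = 0+(-3) = -3
v=7: not <3, s = (-3)-1 = -4
v=10: not <3, s = (-4)-1 = -5

-5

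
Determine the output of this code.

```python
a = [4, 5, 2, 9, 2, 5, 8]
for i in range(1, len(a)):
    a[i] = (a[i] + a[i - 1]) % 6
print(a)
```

[4, 3, 5, 2, 4, 3, 5]

i=1: a[1] = (5+4)%6 = 3 → [4, 3, 2, 9, 2, 5, 8]
i=2: a[2] = (2+3)%6 = 5 → [4, 3, 5, 9, 2, 5, 8]
i=3: a[3] = (9+5)%6 = 2 → [4, 3, 5, 2, 2, 5, 8]
i=4: a[4] = (2+2)%6 = 4 → [4, 3, 5, 2, 4, 5, 8]
i=5: a[5] = (5+4)%6 = 3 → [4, 3, 5, 2, 4, 3, 8]
i=6: a[6] = (8+3)%6 = 5 → [4, 3, 5, 2, 4, 3, 5]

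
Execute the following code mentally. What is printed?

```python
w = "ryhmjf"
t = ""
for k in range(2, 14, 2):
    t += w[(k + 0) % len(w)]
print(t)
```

k=2: add w[2]='h' → 'h'
k=4: add w[4]='j' → 'hj'
k=6: add w[0]='r' → 'hjr'
k=8: add w[2]='h' → 'hjrh'
k=10: add w[4]='j' → 'hjrhj'
k=12: add w[0]='r' → 'hjrhjr'

hjrhjr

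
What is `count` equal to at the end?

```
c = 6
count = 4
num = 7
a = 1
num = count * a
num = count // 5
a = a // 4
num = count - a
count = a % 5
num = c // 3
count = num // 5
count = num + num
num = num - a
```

4

num = 4*1 = 4
num = 4//5 = 0
a = 1//4 = 0
num = 4-0 = 4
count = 0%5 = 0
num = 6//3 = 2
count = 2//5 = 0
count = 2+2 = 4
num = 2-0 = 2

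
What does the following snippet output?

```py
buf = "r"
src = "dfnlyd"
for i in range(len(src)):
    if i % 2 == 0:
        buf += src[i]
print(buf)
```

i=0: add 'd' → 'rd'
i=1: skip
i=2: add 'n' → 'rdn'
i=3: skip
i=4: add 'y' → 'rdny'
i=5: skip

rdny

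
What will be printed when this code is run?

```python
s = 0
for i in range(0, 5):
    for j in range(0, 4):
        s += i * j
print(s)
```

i=0,j=0: s = 0+0 = 0
i=0,j=1: s = 0+0 = 0
i=0,j=2: s = 0+0 = 0
i=0,j=3: s = 0+0 = 0
i=1,j=0: s = 0+0 = 0
i=1,j=1: s = 0+1 = 1
i=1,j=2: s = 1+2 = 3
i=1,j=3: s = 3+3 = 6
i=2,j=0: s = 6+0 = 6
i=2,j=1: s = 6+2 = 8
i=2,j=2: s = 8+4 = 12
i=2,j=3: s = 12+6 = 18
i=3,j=0: s = 18+0 = 18
i=3,j=1: s = 18+3 = 21
i=3,j=2: s = 21+6 = 27
i=3,j=3: s = 27+9 = 36
i=4,j=0: s = 36+0 = 36
i=4,j=1: s = 36+4 = 40
i=4,j=2: s = 40+8 = 48
i=4,j=3: s = 48+12 = 60

60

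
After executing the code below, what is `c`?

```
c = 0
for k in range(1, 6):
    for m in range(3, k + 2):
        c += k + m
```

k=2,m=3: c = 0+5 = 5
k=3,m=3: c = 5+6 = 11
k=3,m=4: c = 11+7 = 18
k=4,m=3: c = 18+7 = 25
k=4,m=4: c = 25+8 = 33
k=4,m=5: c = 33+9 = 42
k=5,m=3: c = 42+8 = 50
k=5,m=4: c = 50+9 = 59
k=5,m=5: c = 59+10 = 69
k=5,m=6: c = 69+11 = 80

80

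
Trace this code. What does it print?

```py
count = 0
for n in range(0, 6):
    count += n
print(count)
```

15

n=0: count = 0+0 = 0
n=1: count = 0+1 = 1
n=2: count = 1+2 = 3
n=3: count = 3+3 = 6
n=4: count = 6+4 = 10
n=5: count = 10+5 = 15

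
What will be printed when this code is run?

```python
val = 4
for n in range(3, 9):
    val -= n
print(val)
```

-29

n=3: val = 4-3 = 1
n=4: val = 1-4 = -3
n=5: val = (-3)-5 = -8
n=6: val = (-8)-6 = -14
n=7: val = (-14)-7 = -21
n=8: val = (-21)-8 = -29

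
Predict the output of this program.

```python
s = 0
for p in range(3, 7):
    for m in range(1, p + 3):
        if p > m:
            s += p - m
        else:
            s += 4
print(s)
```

p=3,m=1: 3>1, s = 0+2 = 2
p=3,m=2: 3>2, s = 2+1 = 3
p=3,m=3: not 3>3, s = 3+4 = 7
p=3,m=4: not 3>4, s = 7+4 = 11
p=3,m=5: not 3>5, s = 11+4 = 15
p=4,m=1: 4>1, s = 15+3 = 18
p=4,m=2: 4>2, s = 18+2 = 20
p=4,m=3: 4>3, s = 20+1 = 21
p=4,m=4: not 4>4, s = 21+4 = 25
p=4,m=5: not 4>5, s = 25+4 = 29
p=4,m=6: not 4>6, s = 29+4 = 33
p=5,m=1: 5>1, s = 33+4 = 37
p=5,m=2: 5>2, s = 37+3 = 40
p=5,m=3: 5>3, s = 40+2 = 42
p=5,m=4: 5>4, s = 42+1 = 43
p=5,m=5: not 5>5, s = 43+4 = 47
p=5,m=6: not 5>6, s = 47+4 = 51
p=5,m=7: not 5>7, s = 51+4 = 55
p=6,m=1: 6>1, s = 55+5 = 60
p=6,m=2: 6>2, s = 60+4 = 64
p=6,m=3: 6>3, s = 64+3 = 67
p=6,m=4: 6>4, s = 67+2 = 69
p=6,m=5: 6>5, s = 69+1 = 70
p=6,m=6: not 6>6, s = 70+4 = 74
p=6,m=7: not 6>7, s = 74+4 = 78
p=6,m=8: not 6>8, s = 78+4 = 82

82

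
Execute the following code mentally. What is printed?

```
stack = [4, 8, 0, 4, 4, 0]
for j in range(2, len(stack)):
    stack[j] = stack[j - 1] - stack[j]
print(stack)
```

j=2: stack[2] = 8-0 = 8 → [4, 8, 8, 4, 4, 0]
j=3: stack[3] = 8-4 = 4 → [4, 8, 8, 4, 4, 0]
j=4: stack[4] = 4-4 = 0 → [4, 8, 8, 4, 0, 0]
j=5: stack[5] = 0-0 = 0 → [4, 8, 8, 4, 0, 0]

[4, 8, 8, 4, 0, 0]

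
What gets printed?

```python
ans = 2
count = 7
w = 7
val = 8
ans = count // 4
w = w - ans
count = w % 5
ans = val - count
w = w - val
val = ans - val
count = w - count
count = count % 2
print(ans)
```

7

ans = 7//4 = 1
w = 7-1 = 6
count = 6%5 = 1
ans = 8-1 = 7
w = 6-8 = -2
val = 7-8 = -1
count = (-2)-1 = -3
count = (-3)%2 = 1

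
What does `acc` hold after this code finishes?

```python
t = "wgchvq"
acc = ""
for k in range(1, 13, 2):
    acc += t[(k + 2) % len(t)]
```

k=1: add t[3]='h' → 'h'
k=3: add t[5]='q' → 'hq'
k=5: add t[1]='g' → 'hqg'
k=7: add t[3]='h' → 'hqgh'
k=9: add t[5]='q' → 'hqghq'
k=11: add t[1]='g' → 'hqghqg'

'hqghqg'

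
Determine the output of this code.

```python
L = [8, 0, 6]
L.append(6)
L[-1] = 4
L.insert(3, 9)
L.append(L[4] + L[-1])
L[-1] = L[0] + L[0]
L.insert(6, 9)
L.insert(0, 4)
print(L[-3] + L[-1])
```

13

append 6 → [8, 0, 6, 6]
L[-1] = 4 → [8, 0, 6, 4]
insert 9 at 3 → [8, 0, 6, 9, 4]
append L[4]+L[-1] = 4+4 = 8 → [8, 0, 6, 9, 4, 8]
L[-1] = L[0]+L[0] = 8+8 = 16 → [8, 0, 6, 9, 4, 16]
insert 9 at 6 → [8, 0, 6, 9, 4, 16, 9]
insert 4 at 0 → [4, 8, 0, 6, 9, 4, 16, 9]
L[-3]+L[-1] = 4+9 = 13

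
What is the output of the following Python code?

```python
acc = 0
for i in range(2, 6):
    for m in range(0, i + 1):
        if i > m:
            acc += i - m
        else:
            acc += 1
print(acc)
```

i=2,m=0: 2>0, acc = 0+2 = 2
i=2,m=1: 2>1, acc = 2+1 = 3
i=2,m=2: not 2>2, acc = 3+1 = 4
i=3,m=0: 3>0, acc = 4+3 = 7
i=3,m=1: 3>1, acc = 7+2 = 9
i=3,m=2: 3>2, acc = 9+1 = 10
i=3,m=3: not 3>3, acc = 10+1 = 11
i=4,m=0: 4>0, acc = 11+4 = 15
i=4,m=1: 4>1, acc = 15+3 = 18
i=4,m=2: 4>2, acc = 18+2 = 20
i=4,m=3: 4>3, acc = 20+1 = 21
i=4,m=4: not 4>4, acc = 21+1 = 22
i=5,m=0: 5>0, acc = 22+5 = 27
i=5,m=1: 5>1, acc = 27+4 = 31
i=5,m=2: 5>2, acc = 31+3 = 34
i=5,m=3: 5>3, acc = 34+2 = 36
i=5,m=4: 5>4, acc = 36+1 = 37
i=5,m=5: not 5>5, acc = 37+1 = 38

38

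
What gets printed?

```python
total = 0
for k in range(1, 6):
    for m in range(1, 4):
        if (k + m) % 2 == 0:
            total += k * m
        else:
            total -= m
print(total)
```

34

k=1,m=1: even sum, total = 0+1 = 1
k=1,m=2: odd sum, total = 1-2 = -1
k=1,m=3: even sum, total = (-1)+3 = 2
k=2,m=1: odd sum, total = 2-1 = 1
k=2,m=2: even sum, total = 1+4 = 5
k=2,m=3: odd sum, total = 5-3 = 2
k=3,m=1: even sum, total = 2+3 = 5
k=3,m=2: odd sum, total = 5-2 = 3
k=3,m=3: even sum, total = 3+9 = 12
k=4,m=1: odd sum, total = 12-1 = 11
k=4,m=2: even sum, total = 11+8 = 19
k=4,m=3: odd sum, total = 19-3 = 16
k=5,m=1: even sum, total = 16+5 = 21
k=5,m=2: odd sum, total = 21-2 = 19
k=5,m=3: even sum, total = 19+15 = 34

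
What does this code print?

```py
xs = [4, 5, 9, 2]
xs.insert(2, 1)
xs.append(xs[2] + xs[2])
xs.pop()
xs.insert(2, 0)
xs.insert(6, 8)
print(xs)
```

[4, 5, 0, 1, 9, 2, 8]

insert 1 at 2 → [4, 5, 1, 9, 2]
append xs[2]+xs[2] = 1+1 = 2 → [4, 5, 1, 9, 2, 2]
pop() removes 2 → [4, 5, 1, 9, 2]
insert 0 at 2 → [4, 5, 0, 1, 9, 2]
insert 8 at 6 → [4, 5, 0, 1, 9, 2, 8]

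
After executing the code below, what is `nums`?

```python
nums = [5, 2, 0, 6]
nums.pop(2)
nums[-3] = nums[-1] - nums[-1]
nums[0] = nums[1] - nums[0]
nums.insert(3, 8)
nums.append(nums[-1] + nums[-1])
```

[2, 2, 6, 8, 16]

pop(2) removes 0 → [5, 2, 6]
nums[-3] = nums[-1]-nums[-1] = 6-6 = 0 → [0, 2, 6]
nums[0] = nums[1]-nums[0] = 2-0 = 2 → [2, 2, 6]
insert 8 at 3 → [2, 2, 6, 8]
append nums[-1]+nums[-1] = 8+8 = 16 → [2, 2, 6, 8, 16]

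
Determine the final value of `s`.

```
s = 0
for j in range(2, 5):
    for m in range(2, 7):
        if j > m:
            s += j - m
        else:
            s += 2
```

28

j=2,m=2: not 2>2, s = 0+2 = 2
j=2,m=3: not 2>3, s = 2+2 = 4
j=2,m=4: not 2>4, s = 4+2 = 6
j=2,m=5: not 2>5, s = 6+2 = 8
j=2,m=6: not 2>6, s = 8+2 = 10
j=3,m=2: 3>2, s = 10+1 = 11
j=3,m=3: not 3>3, s = 11+2 = 13
j=3,m=4: not 3>4, s = 13+2 = 15
j=3,m=5: not 3>5, s = 15+2 = 17
j=3,m=6: not 3>6, s = 17+2 = 19
j=4,m=2: 4>2, s = 19+2 = 21
j=4,m=3: 4>3, s = 21+1 = 22
j=4,m=4: not 4>4, s = 22+2 = 24
j=4,m=5: not 4>5, s = 24+2 = 26
j=4,m=6: not 4>6, s = 26+2 = 28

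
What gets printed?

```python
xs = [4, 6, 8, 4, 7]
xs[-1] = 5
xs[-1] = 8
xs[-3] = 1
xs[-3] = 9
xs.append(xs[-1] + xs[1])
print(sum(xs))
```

xs[-1] = 5 → [4, 6, 8, 4, 5]
xs[-1] = 8 → [4, 6, 8, 4, 8]
xs[-3] = 1 → [4, 6, 1, 4, 8]
xs[-3] = 9 → [4, 6, 9, 4, 8]
append xs[-1]+xs[1] = 8+6 = 14 → [4, 6, 9, 4, 8, 14]
sum = 45

45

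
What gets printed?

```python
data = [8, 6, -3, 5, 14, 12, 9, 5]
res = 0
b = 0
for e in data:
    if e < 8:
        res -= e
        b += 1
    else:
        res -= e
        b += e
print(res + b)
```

e=8: not <8, res = 0-8 = -8; b=8
e=6: <8, res = (-8)-6 = -14; b=9
e=-3: <8, res = (-14)-(-3) = -11; b=10
e=5: <8, res = (-11)-5 = -16; b=11
e=14: not <8, res = (-16)-14 = -30; b=25
e=12: not <8, res = (-30)-12 = -42; b=37
e=9: not <8, res = (-42)-9 = -51; b=46
e=5: <8, res = (-51)-5 = -56; b=47
res+b = (-56)+47 = -9

-9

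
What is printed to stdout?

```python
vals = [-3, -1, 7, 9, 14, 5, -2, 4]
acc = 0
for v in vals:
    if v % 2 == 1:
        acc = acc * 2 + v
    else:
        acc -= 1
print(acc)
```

v=-3: odd, acc = 0*2+(-3) = -3
v=-1: odd, acc = (-3)*2+(-1) = -7
v=7: odd, acc = (-7)*2+7 = -7
v=9: odd, acc = (-7)*2+9 = -5
v=14: not odd, acc = (-5)-1 = -6
v=5: odd, acc = (-6)*2+5 = -7
v=-2: not odd, acc = (-7)-1 = -8
v=4: not odd, acc = (-8)-1 = -9

-9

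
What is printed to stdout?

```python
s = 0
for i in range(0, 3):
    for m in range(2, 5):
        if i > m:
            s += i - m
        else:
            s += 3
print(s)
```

i=0,m=2: not 0>2, s = 0+3 = 3
i=0,m=3: not 0>3, s = 3+3 = 6
i=0,m=4: not 0>4, s = 6+3 = 9
i=1,m=2: not 1>2, s = 9+3 = 12
i=1,m=3: not 1>3, s = 12+3 = 15
i=1,m=4: not 1>4, s = 15+3 = 18
i=2,m=2: not 2>2, s = 18+3 = 21
i=2,m=3: not 2>3, s = 21+3 = 24
i=2,m=4: not 2>4, s = 24+3 = 27

27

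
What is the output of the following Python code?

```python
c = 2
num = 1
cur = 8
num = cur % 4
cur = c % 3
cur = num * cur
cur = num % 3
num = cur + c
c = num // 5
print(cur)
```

0

num = 8%4 = 0
cur = 2%3 = 2
cur = 0*2 = 0
cur = 0%3 = 0
num = 0+2 = 2
c = 2//5 = 0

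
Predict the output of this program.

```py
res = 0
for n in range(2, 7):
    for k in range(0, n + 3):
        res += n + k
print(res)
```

260

n=2,k=0: res = 0+2 = 2
n=2,k=1: res = 2+3 = 5
n=2,k=2: res = 5+4 = 9
n=2,k=3: res = 9+5 = 14
n=2,k=4: res = 14+6 = 20
n=3,k=0: res = 20+3 = 23
n=3,k=1: res = 23+4 = 27
n=3,k=2: res = 27+5 = 32
n=3,k=3: res = 32+6 = 38
n=3,k=4: res = 38+7 = 45
n=3,k=5: res = 45+8 = 53
n=4,k=0: res = 53+4 = 57
n=4,k=1: res = 57+5 = 62
n=4,k=2: res = 62+6 = 68
n=4,k=3: res = 68+7 = 75
n=4,k=4: res = 75+8 = 83
n=4,k=5: res = 83+9 = 92
n=4,k=6: res = 92+10 = 102
n=5,k=0: res = 102+5 = 107
n=5,k=1: res = 107+6 = 113
n=5,k=2: res = 113+7 = 120
n=5,k=3: res = 120+8 = 128
n=5,k=4: res = 128+9 = 137
n=5,k=5: res = 137+10 = 147
n=5,k=6: res = 147+11 = 158
n=5,k=7: res = 158+12 = 170
n=6,k=0: res = 170+6 = 176
n=6,k=1: res = 176+7 = 183
n=6,k=2: res = 183+8 = 191
n=6,k=3: res = 191+9 = 200
n=6,k=4: res = 200+10 = 210
n=6,k=5: res = 210+11 = 221
n=6,k=6: res = 221+12 = 233
n=6,k=7: res = 233+13 = 246
n=6,k=8: res = 246+14 = 260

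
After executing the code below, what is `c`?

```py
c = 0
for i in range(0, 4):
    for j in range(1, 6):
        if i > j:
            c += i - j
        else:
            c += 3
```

55

i=0,j=1: not 0>1, c = 0+3 = 3
i=0,j=2: not 0>2, c = 3+3 = 6
i=0,j=3: not 0>3, c = 6+3 = 9
i=0,j=4: not 0>4, c = 9+3 = 12
i=0,j=5: not 0>5, c = 12+3 = 15
i=1,j=1: not 1>1, c = 15+3 = 18
i=1,j=2: not 1>2, c = 18+3 = 21
i=1,j=3: not 1>3, c = 21+3 = 24
i=1,j=4: not 1>4, c = 24+3 = 27
i=1,j=5: not 1>5, c = 27+3 = 30
i=2,j=1: 2>1, c = 30+1 = 31
i=2,j=2: not 2>2, c = 31+3 = 34
i=2,j=3: not 2>3, c = 34+3 = 37
i=2,j=4: not 2>4, c = 37+3 = 40
i=2,j=5: not 2>5, c = 40+3 = 43
i=3,j=1: 3>1, c = 43+2 = 45
i=3,j=2: 3>2, c = 45+1 = 46
i=3,j=3: not 3>3, c = 46+3 = 49
i=3,j=4: not 3>4, c = 49+3 = 52
i=3,j=5: not 3>5, c = 52+3 = 55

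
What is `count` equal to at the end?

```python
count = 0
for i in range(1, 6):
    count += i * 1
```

i=1: count = 0+1*1 = 1
i=2: count = 1+2*1 = 3
i=3: count = 3+3*1 = 6
i=4: count = 6+4*1 = 10
i=5: count = 10+5*1 = 15

15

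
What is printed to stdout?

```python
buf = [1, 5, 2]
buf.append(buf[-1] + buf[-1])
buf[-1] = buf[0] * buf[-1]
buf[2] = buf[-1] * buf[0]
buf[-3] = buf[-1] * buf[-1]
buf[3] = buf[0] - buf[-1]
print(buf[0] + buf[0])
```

2

append buf[-1]+buf[-1] = 2+2 = 4 → [1, 5, 2, 4]
buf[-1] = buf[0]*buf[-1] = 1*4 = 4 → [1, 5, 2, 4]
buf[2] = buf[-1]*buf[0] = 4*1 = 4 → [1, 5, 4, 4]
buf[-3] = buf[-1]*buf[-1] = 4*4 = 16 → [1, 16, 4, 4]
buf[3] = buf[0]-buf[-1] = 1-4 = -3 → [1, 16, 4, -3]
buf[0]+buf[0] = 1+1 = 2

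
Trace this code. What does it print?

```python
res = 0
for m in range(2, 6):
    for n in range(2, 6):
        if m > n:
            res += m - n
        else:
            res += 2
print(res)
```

m=2,n=2: not 2>2, res = 0+2 = 2
m=2,n=3: not 2>3, res = 2+2 = 4
m=2,n=4: not 2>4, res = 4+2 = 6
m=2,n=5: not 2>5, res = 6+2 = 8
m=3,n=2: 3>2, res = 8+1 = 9
m=3,n=3: not 3>3, res = 9+2 = 11
m=3,n=4: not 3>4, res = 11+2 = 13
m=3,n=5: not 3>5, res = 13+2 = 15
m=4,n=2: 4>2, res = 15+2 = 17
m=4,n=3: 4>3, res = 17+1 = 18
m=4,n=4: not 4>4, res = 18+2 = 20
m=4,n=5: not 4>5, res = 20+2 = 22
m=5,n=2: 5>2, res = 22+3 = 25
m=5,n=3: 5>3, res = 25+2 = 27
m=5,n=4: 5>4, res = 27+1 = 28
m=5,n=5: not 5>5, res = 28+2 = 30

30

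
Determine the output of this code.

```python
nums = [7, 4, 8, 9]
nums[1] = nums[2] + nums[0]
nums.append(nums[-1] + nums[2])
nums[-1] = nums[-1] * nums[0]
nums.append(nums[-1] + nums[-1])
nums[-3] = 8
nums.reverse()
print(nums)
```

nums[1] = nums[2]+nums[0] = 8+7 = 15 → [7, 15, 8, 9]
append nums[-1]+nums[2] = 9+8 = 17 → [7, 15, 8, 9, 17]
nums[-1] = nums[-1]*nums[0] = 17*7 = 119 → [7, 15, 8, 9, 119]
append nums[-1]+nums[-1] = 119+119 = 238 → [7, 15, 8, 9, 119, 238]
nums[-3] = 8 → [7, 15, 8, 8, 119, 238]
reverse → [238, 119, 8, 8, 15, 7]

[238, 119, 8, 8, 15, 7]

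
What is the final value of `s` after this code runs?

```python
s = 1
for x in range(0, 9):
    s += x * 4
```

x=0: s = 1+0*4 = 1
x=1: s = 1+1*4 = 5
x=2: s = 5+2*4 = 13
x=3: s = 13+3*4 = 25
x=4: s = 25+4*4 = 41
x=5: s = 41+5*4 = 61
x=6: s = 61+6*4 = 85
x=7: s = 85+7*4 = 113
x=8: s = 113+8*4 = 145

145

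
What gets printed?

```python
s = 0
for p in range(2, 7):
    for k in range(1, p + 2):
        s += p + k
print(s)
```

190

p=2,k=1: s = 0+3 = 3
p=2,k=2: s = 3+4 = 7
p=2,k=3: s = 7+5 = 12
p=3,k=1: s = 12+4 = 16
p=3,k=2: s = 16+5 = 21
p=3,k=3: s = 21+6 = 27
p=3,k=4: s = 27+7 = 34
p=4,k=1: s = 34+5 = 39
p=4,k=2: s = 39+6 = 45
p=4,k=3: s = 45+7 = 52
p=4,k=4: s = 52+8 = 60
p=4,k=5: s = 60+9 = 69
p=5,k=1: s = 69+6 = 75
p=5,k=2: s = 75+7 = 82
p=5,k=3: s = 82+8 = 90
p=5,k=4: s = 90+9 = 99
p=5,k=5: s = 99+10 = 109
p=5,k=6: s = 109+11 = 120
p=6,k=1: s = 120+7 = 127
p=6,k=2: s = 127+8 = 135
p=6,k=3: s = 135+9 = 144
p=6,k=4: s = 144+10 = 154
p=6,k=5: s = 154+11 = 165
p=6,k=6: s = 165+12 = 177
p=6,k=7: s = 177+13 = 190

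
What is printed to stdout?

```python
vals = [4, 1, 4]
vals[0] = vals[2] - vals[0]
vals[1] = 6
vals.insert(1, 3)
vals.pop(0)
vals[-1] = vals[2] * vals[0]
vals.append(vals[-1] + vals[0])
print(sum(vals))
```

vals[0] = vals[2]-vals[0] = 4-4 = 0 → [0, 1, 4]
vals[1] = 6 → [0, 6, 4]
insert 3 at 1 → [0, 3, 6, 4]
pop(0) removes 0 → [3, 6, 4]
vals[-1] = vals[2]*vals[0] = 4*3 = 12 → [3, 6, 12]
append vals[-1]+vals[0] = 12+3 = 15 → [3, 6, 12, 15]
sum = 36

36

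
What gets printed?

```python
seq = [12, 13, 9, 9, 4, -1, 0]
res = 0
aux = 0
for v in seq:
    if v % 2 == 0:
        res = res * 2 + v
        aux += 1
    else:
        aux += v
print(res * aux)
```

v=12: even, res = 0*2+12 = 12; aux=1
v=13: not even; aux=14
v=9: not even; aux=23
v=9: not even; aux=32
v=4: even, res = 12*2+4 = 28; aux=33
v=-1: not even; aux=32
v=0: even, res = 28*2+0 = 56; aux=33
res*aux = 56*33 = 1848

1848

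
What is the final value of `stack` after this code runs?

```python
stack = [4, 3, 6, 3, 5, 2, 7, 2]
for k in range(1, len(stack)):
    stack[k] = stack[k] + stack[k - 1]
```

k=1: stack[1] = 3+4 = 7 → [4, 7, 6, 3, 5, 2, 7, 2]
k=2: stack[2] = 6+7 = 13 → [4, 7, 13, 3, 5, 2, 7, 2]
k=3: stack[3] = 3+13 = 16 → [4, 7, 13, 16, 5, 2, 7, 2]
k=4: stack[4] = 5+16 = 21 → [4, 7, 13, 16, 21, 2, 7, 2]
k=5: stack[5] = 2+21 = 23 → [4, 7, 13, 16, 21, 23, 7, 2]
k=6: stack[6] = 7+23 = 30 → [4, 7, 13, 16, 21, 23, 30, 2]
k=7: stack[7] = 2+30 = 32 → [4, 7, 13, 16, 21, 23, 30, 32]

[4, 7, 13, 16, 21, 23, 30, 32]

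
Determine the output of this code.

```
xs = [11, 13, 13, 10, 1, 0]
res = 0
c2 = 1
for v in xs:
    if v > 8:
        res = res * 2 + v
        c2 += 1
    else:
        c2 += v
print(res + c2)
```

182

v=11: >8, res = 0*2+11 = 11; c2=2
v=13: >8, res = 11*2+13 = 35; c2=3
v=13: >8, res = 35*2+13 = 83; c2=4
v=10: >8, res = 83*2+10 = 176; c2=5
v=1: not >8; c2=6
v=0: not >8; c2=6
res+c2 = 176+6 = 182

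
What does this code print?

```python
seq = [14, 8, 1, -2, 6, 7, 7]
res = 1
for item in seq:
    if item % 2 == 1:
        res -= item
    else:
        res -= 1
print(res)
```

-18

item=14: not odd, res = 1-1 = 0
item=8: not odd, res = 0-1 = -1
item=1: odd, res = (-1)-1 = -2
item=-2: not odd, res = (-2)-1 = -3
item=6: not odd, res = (-3)-1 = -4
item=7: odd, res = (-4)-7 = -11
item=7: odd, res = (-11)-7 = -18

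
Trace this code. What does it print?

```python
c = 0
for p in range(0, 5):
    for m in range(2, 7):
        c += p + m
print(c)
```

p=0,m=2: c = 0+2 = 2
p=0,m=3: c = 2+3 = 5
p=0,m=4: c = 5+4 = 9
p=0,m=5: c = 9+5 = 14
p=0,m=6: c = 14+6 = 20
p=1,m=2: c = 20+3 = 23
p=1,m=3: c = 23+4 = 27
p=1,m=4: c = 27+5 = 32
p=1,m=5: c = 32+6 = 38
p=1,m=6: c = 38+7 = 45
p=2,m=2: c = 45+4 = 49
p=2,m=3: c = 49+5 = 54
p=2,m=4: c = 54+6 = 60
p=2,m=5: c = 60+7 = 67
p=2,m=6: c = 67+8 = 75
p=3,m=2: c = 75+5 = 80
p=3,m=3: c = 80+6 = 86
p=3,m=4: c = 86+7 = 93
p=3,m=5: c = 93+8 = 101
p=3,m=6: c = 101+9 = 110
p=4,m=2: c = 110+6 = 116
p=4,m=3: c = 116+7 = 123
p=4,m=4: c = 123+8 = 131
p=4,m=5: c = 131+9 = 140
p=4,m=6: c = 140+10 = 150

150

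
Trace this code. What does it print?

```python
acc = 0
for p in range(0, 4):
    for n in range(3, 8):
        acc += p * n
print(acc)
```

150

p=0,n=3: acc = 0+0 = 0
p=0,n=4: acc = 0+0 = 0
p=0,n=5: acc = 0+0 = 0
p=0,n=6: acc = 0+0 = 0
p=0,n=7: acc = 0+0 = 0
p=1,n=3: acc = 0+3 = 3
p=1,n=4: acc = 3+4 = 7
p=1,n=5: acc = 7+5 = 12
p=1,n=6: acc = 12+6 = 18
p=1,n=7: acc = 18+7 = 25
p=2,n=3: acc = 25+6 = 31
p=2,n=4: acc = 31+8 = 39
p=2,n=5: acc = 39+10 = 49
p=2,n=6: acc = 49+12 = 61
p=2,n=7: acc = 61+14 = 75
p=3,n=3: acc = 75+9 = 84
p=3,n=4: acc = 84+12 = 96
p=3,n=5: acc = 96+15 = 111
p=3,n=6: acc = 111+18 = 129
p=3,n=7: acc = 129+21 = 150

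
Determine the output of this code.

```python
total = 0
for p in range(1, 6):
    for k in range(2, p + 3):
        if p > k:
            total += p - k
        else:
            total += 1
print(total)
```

24

p=1,k=2: not 1>2, total = 0+1 = 1
p=1,k=3: not 1>3, total = 1+1 = 2
p=2,k=2: not 2>2, total = 2+1 = 3
p=2,k=3: not 2>3, total = 3+1 = 4
p=2,k=4: not 2>4, total = 4+1 = 5
p=3,k=2: 3>2, total = 5+1 = 6
p=3,k=3: not 3>3, total = 6+1 = 7
p=3,k=4: not 3>4, total = 7+1 = 8
p=3,k=5: not 3>5, total = 8+1 = 9
p=4,k=2: 4>2, total = 9+2 = 11
p=4,k=3: 4>3, total = 11+1 = 12
p=4,k=4: not 4>4, total = 12+1 = 13
p=4,k=5: not 4>5, total = 13+1 = 14
p=4,k=6: not 4>6, total = 14+1 = 15
p=5,k=2: 5>2, total = 15+3 = 18
p=5,k=3: 5>3, total = 18+2 = 20
p=5,k=4: 5>4, total = 20+1 = 21
p=5,k=5: not 5>5, total = 21+1 = 22
p=5,k=6: not 5>6, total = 22+1 = 23
p=5,k=7: not 5>7, total = 23+1 = 24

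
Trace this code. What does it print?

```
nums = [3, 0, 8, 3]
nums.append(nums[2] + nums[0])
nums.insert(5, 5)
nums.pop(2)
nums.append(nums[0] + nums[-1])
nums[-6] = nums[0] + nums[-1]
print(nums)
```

[11, 0, 3, 11, 5, 8]

append nums[2]+nums[0] = 8+3 = 11 → [3, 0, 8, 3, 11]
insert 5 at 5 → [3, 0, 8, 3, 11, 5]
pop(2) removes 8 → [3, 0, 3, 11, 5]
append nums[0]+nums[-1] = 3+5 = 8 → [3, 0, 3, 11, 5, 8]
nums[-6] = nums[0]+nums[-1] = 3+8 = 11 → [11, 0, 3, 11, 5, 8]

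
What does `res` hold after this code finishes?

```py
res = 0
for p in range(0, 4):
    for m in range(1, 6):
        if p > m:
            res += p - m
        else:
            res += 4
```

p=0,m=1: not 0>1, res = 0+4 = 4
p=0,m=2: not 0>2, res = 4+4 = 8
p=0,m=3: not 0>3, res = 8+4 = 12
p=0,m=4: not 0>4, res = 12+4 = 16
p=0,m=5: not 0>5, res = 16+4 = 20
p=1,m=1: not 1>1, res = 20+4 = 24
p=1,m=2: not 1>2, res = 24+4 = 28
p=1,m=3: not 1>3, res = 28+4 = 32
p=1,m=4: not 1>4, res = 32+4 = 36
p=1,m=5: not 1>5, res = 36+4 = 40
p=2,m=1: 2>1, res = 40+1 = 41
p=2,m=2: not 2>2, res = 41+4 = 45
p=2,m=3: not 2>3, res = 45+4 = 49
p=2,m=4: not 2>4, res = 49+4 = 53
p=2,m=5: not 2>5, res = 53+4 = 57
p=3,m=1: 3>1, res = 57+2 = 59
p=3,m=2: 3>2, res = 59+1 = 60
p=3,m=3: not 3>3, res = 60+4 = 64
p=3,m=4: not 3>4, res = 64+4 = 68
p=3,m=5: not 3>5, res = 68+4 = 72

72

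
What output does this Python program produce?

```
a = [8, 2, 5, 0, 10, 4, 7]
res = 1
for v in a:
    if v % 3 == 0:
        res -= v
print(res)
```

v=8: not %3==0
v=2: not %3==0
v=5: not %3==0
v=0: %3==0, res = 1-0 = 1
v=10: not %3==0
v=4: not %3==0
v=7: not %3==0

1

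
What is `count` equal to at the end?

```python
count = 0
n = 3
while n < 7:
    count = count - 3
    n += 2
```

-6

n=3: count = 0-3 = -3
n=5: count = (-3)-3 = -6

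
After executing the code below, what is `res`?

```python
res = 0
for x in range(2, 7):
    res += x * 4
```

80

x=2: res = 0+2*4 = 8
x=3: res = 8+3*4 = 20
x=4: res = 20+4*4 = 36
x=5: res = 36+5*4 = 56
x=6: res = 56+6*4 = 80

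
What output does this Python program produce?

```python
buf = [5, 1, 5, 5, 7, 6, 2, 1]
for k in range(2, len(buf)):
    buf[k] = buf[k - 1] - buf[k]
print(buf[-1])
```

k=2: buf[2] = 1-5 = -4 → [5, 1, -4, 5, 7, 6, 2, 1]
k=3: buf[3] = (-4)-5 = -9 → [5, 1, -4, -9, 7, 6, 2, 1]
k=4: buf[4] = (-9)-7 = -16 → [5, 1, -4, -9, -16, 6, 2, 1]
k=5: buf[5] = (-16)-6 = -22 → [5, 1, -4, -9, -16, -22, 2, 1]
k=6: buf[6] = (-22)-2 = -24 → [5, 1, -4, -9, -16, -22, -24, 1]
k=7: buf[7] = (-24)-1 = -25 → [5, 1, -4, -9, -16, -22, -24, -25]

-25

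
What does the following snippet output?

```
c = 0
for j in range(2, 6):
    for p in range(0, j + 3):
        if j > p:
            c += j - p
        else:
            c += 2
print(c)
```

58

j=2,p=0: 2>0, c = 0+2 = 2
j=2,p=1: 2>1, c = 2+1 = 3
j=2,p=2: not 2>2, c = 3+2 = 5
j=2,p=3: not 2>3, c = 5+2 = 7
j=2,p=4: not 2>4, c = 7+2 = 9
j=3,p=0: 3>0, c = 9+3 = 12
j=3,p=1: 3>1, c = 12+2 = 14
j=3,p=2: 3>2, c = 14+1 = 15
j=3,p=3: not 3>3, c = 15+2 = 17
j=3,p=4: not 3>4, c = 17+2 = 19
j=3,p=5: not 3>5, c = 19+2 = 21
j=4,p=0: 4>0, c = 21+4 = 25
j=4,p=1: 4>1, c = 25+3 = 28
j=4,p=2: 4>2, c = 28+2 = 30
j=4,p=3: 4>3, c = 30+1 = 31
j=4,p=4: not 4>4, c = 31+2 = 33
j=4,p=5: not 4>5, c = 33+2 = 35
j=4,p=6: not 4>6, c = 35+2 = 37
j=5,p=0: 5>0, c = 37+5 = 42
j=5,p=1: 5>1, c = 42+4 = 46
j=5,p=2: 5>2, c = 46+3 = 49
j=5,p=3: 5>3, c = 49+2 = 51
j=5,p=4: 5>4, c = 51+1 = 52
j=5,p=5: not 5>5, c = 52+2 = 54
j=5,p=6: not 5>6, c = 54+2 = 56
j=5,p=7: not 5>7, c = 56+2 = 58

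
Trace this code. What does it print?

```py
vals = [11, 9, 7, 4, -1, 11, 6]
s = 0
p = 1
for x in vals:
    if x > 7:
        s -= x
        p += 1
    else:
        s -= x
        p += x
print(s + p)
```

-27

x=11: >7, s = 0-11 = -11; p=2
x=9: >7, s = (-11)-9 = -20; p=3
x=7: not >7, s = (-20)-7 = -27; p=10
x=4: not >7, s = (-27)-4 = -31; p=14
x=-1: not >7, s = (-31)-(-1) = -30; p=13
x=11: >7, s = (-30)-11 = -41; p=14
x=6: not >7, s = (-41)-6 = -47; p=20
s+p = (-47)+20 = -27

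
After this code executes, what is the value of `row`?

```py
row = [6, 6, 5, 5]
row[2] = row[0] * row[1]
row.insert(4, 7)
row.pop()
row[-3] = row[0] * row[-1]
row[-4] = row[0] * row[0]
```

[36, 30, 36, 5]

row[2] = row[0]*row[1] = 6*6 = 36 → [6, 6, 36, 5]
insert 7 at 4 → [6, 6, 36, 5, 7]
pop() removes 7 → [6, 6, 36, 5]
row[-3] = row[0]*row[-1] = 6*5 = 30 → [6, 30, 36, 5]
row[-4] = row[0]*row[0] = 6*6 = 36 → [36, 30, 36, 5]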